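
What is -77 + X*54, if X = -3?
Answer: -239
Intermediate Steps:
-77 + X*54 = -77 - 3*54 = -77 - 162 = -239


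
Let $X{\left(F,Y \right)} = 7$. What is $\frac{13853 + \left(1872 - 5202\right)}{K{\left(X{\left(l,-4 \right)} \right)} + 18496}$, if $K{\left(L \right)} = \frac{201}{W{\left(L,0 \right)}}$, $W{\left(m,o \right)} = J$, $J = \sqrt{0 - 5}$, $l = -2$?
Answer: $\frac{973167040}{1710550481} + \frac{2115123 i \sqrt{5}}{1710550481} \approx 0.56892 + 0.0027649 i$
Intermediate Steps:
$J = i \sqrt{5}$ ($J = \sqrt{-5} = i \sqrt{5} \approx 2.2361 i$)
$W{\left(m,o \right)} = i \sqrt{5}$
$K{\left(L \right)} = - \frac{201 i \sqrt{5}}{5}$ ($K{\left(L \right)} = \frac{201}{i \sqrt{5}} = 201 \left(- \frac{i \sqrt{5}}{5}\right) = - \frac{201 i \sqrt{5}}{5}$)
$\frac{13853 + \left(1872 - 5202\right)}{K{\left(X{\left(l,-4 \right)} \right)} + 18496} = \frac{13853 + \left(1872 - 5202\right)}{- \frac{201 i \sqrt{5}}{5} + 18496} = \frac{13853 + \left(1872 - 5202\right)}{18496 - \frac{201 i \sqrt{5}}{5}} = \frac{13853 - 3330}{18496 - \frac{201 i \sqrt{5}}{5}} = \frac{10523}{18496 - \frac{201 i \sqrt{5}}{5}}$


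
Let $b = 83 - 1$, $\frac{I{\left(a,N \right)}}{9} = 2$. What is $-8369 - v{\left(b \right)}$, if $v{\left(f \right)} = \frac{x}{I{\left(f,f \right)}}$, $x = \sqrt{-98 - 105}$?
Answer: $-8369 - \frac{i \sqrt{203}}{18} \approx -8369.0 - 0.79154 i$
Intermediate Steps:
$I{\left(a,N \right)} = 18$ ($I{\left(a,N \right)} = 9 \cdot 2 = 18$)
$x = i \sqrt{203}$ ($x = \sqrt{-203} = i \sqrt{203} \approx 14.248 i$)
$b = 82$
$v{\left(f \right)} = \frac{i \sqrt{203}}{18}$
$-8369 - v{\left(b \right)} = -8369 - \frac{i \sqrt{203}}{18}$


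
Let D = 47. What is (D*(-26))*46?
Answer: -56212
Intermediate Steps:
(D*(-26))*46 = (47*(-26))*46 = -1222*46 = -56212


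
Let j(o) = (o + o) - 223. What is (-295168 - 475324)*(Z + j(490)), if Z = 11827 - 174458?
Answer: 124722622008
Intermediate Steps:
j(o) = -223 + 2*o (j(o) = 2*o - 223 = -223 + 2*o)
Z = -162631
(-295168 - 475324)*(Z + j(490)) = (-295168 - 475324)*(-162631 + (-223 + 2*490)) = -770492*(-162631 + (-223 + 980)) = -770492*(-162631 + 757) = -770492*(-161874) = 124722622008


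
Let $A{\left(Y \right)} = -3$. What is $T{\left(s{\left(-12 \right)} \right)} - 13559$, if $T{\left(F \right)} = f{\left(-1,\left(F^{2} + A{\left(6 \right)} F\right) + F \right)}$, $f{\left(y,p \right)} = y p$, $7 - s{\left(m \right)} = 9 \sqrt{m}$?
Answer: $-12622 + 216 i \sqrt{3} \approx -12622.0 + 374.12 i$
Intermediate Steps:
$s{\left(m \right)} = 7 - 9 \sqrt{m}$
$f{\left(y,p \right)} = p y$
$T{\left(F \right)} = - F^{2} + 2 F$ ($T{\left(F \right)} = \left(\left(F^{2} - 3 F\right) + F\right) \left(-1\right) = \left(F^{2} - 2 F\right) \left(-1\right) = - F^{2} + 2 F$)
$T{\left(s{\left(-12 \right)} \right)} - 13559 = \left(7 - 9 \sqrt{-12}\right) \left(2 - \left(7 - 9 \sqrt{-12}\right)\right) - 13559 = \left(7 - 9 \cdot 2 i \sqrt{3}\right) \left(2 - \left(7 - 9 \cdot 2 i \sqrt{3}\right)\right) - 13559 = \left(7 - 18 i \sqrt{3}\right) \left(2 - \left(7 - 18 i \sqrt{3}\right)\right) - 13559 = \left(7 - 18 i \sqrt{3}\right) \left(-5 + 18 i \sqrt{3}\right) - 13559 = \left(-5 + 18 i \sqrt{3}\right) \left(7 - 18 i \sqrt{3}\right) - 13559 = -13559 + \left(-5 + 18 i \sqrt{3}\right) \left(7 - 18 i \sqrt{3}\right)$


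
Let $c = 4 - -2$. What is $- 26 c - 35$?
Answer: $-191$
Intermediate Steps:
$c = 6$ ($c = 4 + 2 = 6$)
$- 26 c - 35 = \left(-26\right) 6 - 35 = -156 - 35 = -191$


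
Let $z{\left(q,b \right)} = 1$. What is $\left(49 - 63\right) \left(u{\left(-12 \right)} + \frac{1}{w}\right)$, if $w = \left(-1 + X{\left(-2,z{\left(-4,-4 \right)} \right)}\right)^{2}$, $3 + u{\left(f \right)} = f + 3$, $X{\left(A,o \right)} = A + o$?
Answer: $\frac{329}{2} \approx 164.5$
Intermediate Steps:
$u{\left(f \right)} = f$ ($u{\left(f \right)} = -3 + \left(f + 3\right) = -3 + \left(3 + f\right) = f$)
$w = 4$ ($w = \left(-1 + \left(-2 + 1\right)\right)^{2} = \left(-1 - 1\right)^{2} = \left(-2\right)^{2} = 4$)
$\left(49 - 63\right) \left(u{\left(-12 \right)} + \frac{1}{w}\right) = \left(49 - 63\right) \left(-12 + \frac{1}{4}\right) = \left(-14\right) \left(- \frac{47}{4}\right) = \frac{329}{2}$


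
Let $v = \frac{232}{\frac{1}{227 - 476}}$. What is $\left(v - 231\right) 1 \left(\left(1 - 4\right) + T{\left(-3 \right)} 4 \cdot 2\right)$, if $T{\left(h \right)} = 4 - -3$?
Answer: $-3073947$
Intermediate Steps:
$T{\left(h \right)} = 7$ ($T{\left(h \right)} = 4 + 3 = 7$)
$v = -57768$ ($v = \frac{232}{\frac{1}{-249}} = \frac{232}{- \frac{1}{249}} = 232 \left(-249\right) = -57768$)
$\left(v - 231\right) 1 \left(\left(1 - 4\right) + T{\left(-3 \right)} 4 \cdot 2\right) = \left(-57768 - 231\right) 1 \left(\left(1 - 4\right) + 7 \cdot 4 \cdot 2\right) = - 57999 \cdot 1 \left(\left(1 - 4\right) + 28 \cdot 2\right) = - 57999 \cdot 1 \left(-3 + 56\right) = - 57999 \cdot 1 \cdot 53 = \left(-57999\right) 53 = -3073947$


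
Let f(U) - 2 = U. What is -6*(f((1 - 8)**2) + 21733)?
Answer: -130704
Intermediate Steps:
f(U) = 2 + U
-6*(f((1 - 8)**2) + 21733) = -6*((2 + (1 - 8)**2) + 21733) = -6*((2 + (-7)**2) + 21733) = -6*((2 + 49) + 21733) = -6*(51 + 21733) = -6*21784 = -130704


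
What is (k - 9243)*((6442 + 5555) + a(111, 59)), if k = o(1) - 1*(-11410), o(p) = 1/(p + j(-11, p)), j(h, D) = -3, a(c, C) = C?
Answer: 26119324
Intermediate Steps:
o(p) = 1/(-3 + p) (o(p) = 1/(p - 3) = 1/(-3 + p))
k = 22819/2 (k = 1/(-3 + 1) - 1*(-11410) = 1/(-2) + 11410 = -½ + 11410 = 22819/2 ≈ 11410.)
(k - 9243)*((6442 + 5555) + a(111, 59)) = (22819/2 - 9243)*((6442 + 5555) + 59) = 4333*(11997 + 59)/2 = (4333/2)*12056 = 26119324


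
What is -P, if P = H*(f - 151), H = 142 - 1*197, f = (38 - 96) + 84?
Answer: -6875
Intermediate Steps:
f = 26 (f = -58 + 84 = 26)
H = -55 (H = 142 - 197 = -55)
P = 6875 (P = -55*(26 - 151) = -55*(-125) = 6875)
-P = -1*6875 = -6875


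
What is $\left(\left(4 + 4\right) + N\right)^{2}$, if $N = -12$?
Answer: $16$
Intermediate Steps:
$\left(\left(4 + 4\right) + N\right)^{2} = \left(\left(4 + 4\right) - 12\right)^{2} = \left(8 - 12\right)^{2} = \left(-4\right)^{2} = 16$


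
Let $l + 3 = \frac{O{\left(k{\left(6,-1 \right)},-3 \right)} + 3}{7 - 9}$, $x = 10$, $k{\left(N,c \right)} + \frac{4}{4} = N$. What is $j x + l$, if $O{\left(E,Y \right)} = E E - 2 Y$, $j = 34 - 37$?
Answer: $-50$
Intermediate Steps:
$k{\left(N,c \right)} = -1 + N$
$j = -3$ ($j = 34 - 37 = -3$)
$O{\left(E,Y \right)} = E^{2} - 2 Y$
$l = -20$ ($l = -3 + \frac{\left(\left(-1 + 6\right)^{2} - -6\right) + 3}{7 - 9} = -3 + \frac{\left(5^{2} + 6\right) + 3}{-2} = -3 + \left(\left(25 + 6\right) + 3\right) \left(- \frac{1}{2}\right) = -3 + \left(31 + 3\right) \left(- \frac{1}{2}\right) = -3 + 34 \left(- \frac{1}{2}\right) = -3 - 17 = -20$)
$j x + l = \left(-3\right) 10 - 20 = -30 - 20 = -50$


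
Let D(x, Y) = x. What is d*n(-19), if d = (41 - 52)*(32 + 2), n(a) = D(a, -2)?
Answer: 7106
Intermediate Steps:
n(a) = a
d = -374 (d = -11*34 = -374)
d*n(-19) = -374*(-19) = 7106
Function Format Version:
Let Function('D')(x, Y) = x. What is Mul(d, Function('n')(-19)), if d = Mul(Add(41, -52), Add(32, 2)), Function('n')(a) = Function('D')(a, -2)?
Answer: 7106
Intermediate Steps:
Function('n')(a) = a
d = -374 (d = Mul(-11, 34) = -374)
Mul(d, Function('n')(-19)) = Mul(-374, -19) = 7106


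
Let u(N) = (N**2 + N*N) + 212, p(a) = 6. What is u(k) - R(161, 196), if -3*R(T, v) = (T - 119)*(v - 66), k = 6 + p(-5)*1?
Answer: 2320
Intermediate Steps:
k = 12 (k = 6 + 6*1 = 6 + 6 = 12)
u(N) = 212 + 2*N**2 (u(N) = (N**2 + N**2) + 212 = 2*N**2 + 212 = 212 + 2*N**2)
R(T, v) = -(-119 + T)*(-66 + v)/3 (R(T, v) = -(T - 119)*(v - 66)/3 = -(-119 + T)*(-66 + v)/3)
u(k) - R(161, 196) = (212 + 2*12**2) - (-2618 + 22*161 + (119/3)*196 - 1/3*161*196) = (212 + 2*144) - (-2618 + 3542 + 23324/3 - 31556/3) = (212 + 288) - 1*(-1820) = 500 + 1820 = 2320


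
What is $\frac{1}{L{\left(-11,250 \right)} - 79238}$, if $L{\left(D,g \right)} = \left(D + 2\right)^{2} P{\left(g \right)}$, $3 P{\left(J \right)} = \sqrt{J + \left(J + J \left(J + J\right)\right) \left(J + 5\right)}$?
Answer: $\frac{39619}{8502435178} + \frac{5535 \sqrt{190}}{8502435178} \approx 1.3633 \cdot 10^{-5}$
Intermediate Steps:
$P{\left(J \right)} = \frac{\sqrt{J + \left(5 + J\right) \left(J + 2 J^{2}\right)}}{3}$ ($P{\left(J \right)} = \frac{\sqrt{J + \left(J + J \left(J + J\right)\right) \left(J + 5\right)}}{3} = \frac{\sqrt{J + \left(J + J 2 J\right) \left(5 + J\right)}}{3} = \frac{\sqrt{J + \left(J + 2 J^{2}\right) \left(5 + J\right)}}{3} = \frac{\sqrt{J + \left(5 + J\right) \left(J + 2 J^{2}\right)}}{3}$)
$L{\left(D,g \right)} = \frac{\sqrt{g \left(6 + 2 g^{2} + 11 g\right)} \left(2 + D\right)^{2}}{3}$ ($L{\left(D,g \right)} = \left(D + 2\right)^{2} \frac{\sqrt{g \left(6 + 2 g^{2} + 11 g\right)}}{3} = \left(2 + D\right)^{2} \frac{\sqrt{g \left(6 + 2 g^{2} + 11 g\right)}}{3} = \frac{\sqrt{g \left(6 + 2 g^{2} + 11 g\right)} \left(2 + D\right)^{2}}{3}$)
$\frac{1}{L{\left(-11,250 \right)} - 79238} = \frac{1}{\frac{\sqrt{250 \left(6 + 2 \cdot 250^{2} + 11 \cdot 250\right)} \left(2 - 11\right)^{2}}{3} - 79238} = \frac{1}{\frac{\sqrt{250 \left(6 + 2 \cdot 62500 + 2750\right)} \left(-9\right)^{2}}{3} - 79238} = \frac{1}{\frac{1}{3} \sqrt{250 \left(6 + 125000 + 2750\right)} 81 - 79238} = \frac{1}{\frac{1}{3} \sqrt{250 \cdot 127756} \cdot 81 - 79238} = \frac{1}{\frac{1}{3} \sqrt{31939000} \cdot 81 - 79238} = \frac{1}{\frac{1}{3} \cdot 410 \sqrt{190} \cdot 81 - 79238} = \frac{1}{11070 \sqrt{190} - 79238} = \frac{1}{-79238 + 11070 \sqrt{190}}$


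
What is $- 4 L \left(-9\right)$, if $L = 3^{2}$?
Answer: $324$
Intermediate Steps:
$L = 9$
$- 4 L \left(-9\right) = \left(-4\right) 9 \left(-9\right) = \left(-36\right) \left(-9\right) = 324$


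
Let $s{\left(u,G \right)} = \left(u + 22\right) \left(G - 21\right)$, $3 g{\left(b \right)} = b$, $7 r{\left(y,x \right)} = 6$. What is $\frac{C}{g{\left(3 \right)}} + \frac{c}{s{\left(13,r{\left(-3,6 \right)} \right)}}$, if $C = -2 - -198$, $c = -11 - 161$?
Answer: $\frac{138352}{705} \approx 196.24$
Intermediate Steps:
$r{\left(y,x \right)} = \frac{6}{7}$ ($r{\left(y,x \right)} = \frac{1}{7} \cdot 6 = \frac{6}{7}$)
$g{\left(b \right)} = \frac{b}{3}$
$c = -172$
$s{\left(u,G \right)} = \left(-21 + G\right) \left(22 + u\right)$ ($s{\left(u,G \right)} = \left(22 + u\right) \left(-21 + G\right) = \left(-21 + G\right) \left(22 + u\right)$)
$C = 196$ ($C = -2 + 198 = 196$)
$\frac{C}{g{\left(3 \right)}} + \frac{c}{s{\left(13,r{\left(-3,6 \right)} \right)}} = \frac{196}{\frac{1}{3} \cdot 3} - \frac{172}{-462 - 273 + 22 \cdot \frac{6}{7} + \frac{6}{7} \cdot 13} = \frac{196}{1} - \frac{172}{-462 - 273 + \frac{132}{7} + \frac{78}{7}} = 196 \cdot 1 - \frac{172}{-705} = 196 - - \frac{172}{705} = 196 + \frac{172}{705} = \frac{138352}{705}$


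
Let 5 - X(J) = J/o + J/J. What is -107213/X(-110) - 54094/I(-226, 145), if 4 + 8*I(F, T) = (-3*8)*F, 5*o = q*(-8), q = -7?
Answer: -4109529976/524385 ≈ -7836.9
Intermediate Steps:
o = 56/5 (o = (-7*(-8))/5 = (⅕)*56 = 56/5 ≈ 11.200)
X(J) = 4 - 5*J/56 (X(J) = 5 - (J/(56/5) + J/J) = 5 - (J*(5/56) + 1) = 5 - (5*J/56 + 1) = 5 - (1 + 5*J/56) = 5 + (-1 - 5*J/56) = 4 - 5*J/56)
I(F, T) = -½ - 3*F (I(F, T) = -½ + ((-3*8)*F)/8 = -½ + (-24*F)/8 = -½ - 3*F)
-107213/X(-110) - 54094/I(-226, 145) = -107213/(4 - 5/56*(-110)) - 54094/(-½ - 3*(-226)) = -107213/(4 + 275/28) - 54094/(-½ + 678) = -107213/387/28 - 54094/1355/2 = -107213*28/387 - 54094*2/1355 = -3001964/387 - 108188/1355 = -4109529976/524385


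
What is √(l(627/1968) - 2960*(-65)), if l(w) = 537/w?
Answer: 4*√529865578/209 ≈ 440.55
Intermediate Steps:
√(l(627/1968) - 2960*(-65)) = √(537/((627/1968)) - 2960*(-65)) = √(537/((627*(1/1968))) + 192400) = √(537/(209/656) + 192400) = √(537*(656/209) + 192400) = √(352272/209 + 192400) = √(40563872/209) = 4*√529865578/209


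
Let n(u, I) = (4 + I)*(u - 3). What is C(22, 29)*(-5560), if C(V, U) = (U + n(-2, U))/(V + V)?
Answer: 189040/11 ≈ 17185.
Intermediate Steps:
n(u, I) = (-3 + u)*(4 + I) (n(u, I) = (4 + I)*(-3 + u) = (-3 + u)*(4 + I))
C(V, U) = (-20 - 4*U)/(2*V) (C(V, U) = (U + (-12 - 3*U + 4*(-2) + U*(-2)))/(V + V) = (U + (-12 - 3*U - 8 - 2*U))/((2*V)) = (U + (-20 - 5*U))*(1/(2*V)) = (-20 - 4*U)*(1/(2*V)) = (-20 - 4*U)/(2*V))
C(22, 29)*(-5560) = (2*(-5 - 1*29)/22)*(-5560) = (2*(1/22)*(-5 - 29))*(-5560) = (2*(1/22)*(-34))*(-5560) = -34/11*(-5560) = 189040/11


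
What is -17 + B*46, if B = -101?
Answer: -4663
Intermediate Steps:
-17 + B*46 = -17 - 101*46 = -17 - 4646 = -4663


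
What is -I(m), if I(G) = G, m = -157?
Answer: 157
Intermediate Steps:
-I(m) = -1*(-157) = 157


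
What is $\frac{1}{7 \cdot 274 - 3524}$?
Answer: $- \frac{1}{1606} \approx -0.00062266$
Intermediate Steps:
$\frac{1}{7 \cdot 274 - 3524} = \frac{1}{1918 - 3524} = \frac{1}{-1606} = - \frac{1}{1606}$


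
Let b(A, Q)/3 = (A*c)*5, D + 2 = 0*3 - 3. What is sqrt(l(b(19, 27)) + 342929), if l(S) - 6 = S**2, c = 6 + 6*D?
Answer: sqrt(47128535) ≈ 6865.0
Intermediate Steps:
D = -5 (D = -2 + (0*3 - 3) = -2 + (0 - 3) = -2 - 3 = -5)
c = -24 (c = 6 + 6*(-5) = 6 - 30 = -24)
b(A, Q) = -360*A (b(A, Q) = 3*((A*(-24))*5) = 3*(-24*A*5) = 3*(-120*A) = -360*A)
l(S) = 6 + S**2
sqrt(l(b(19, 27)) + 342929) = sqrt((6 + (-360*19)**2) + 342929) = sqrt((6 + (-6840)**2) + 342929) = sqrt((6 + 46785600) + 342929) = sqrt(46785606 + 342929) = sqrt(47128535)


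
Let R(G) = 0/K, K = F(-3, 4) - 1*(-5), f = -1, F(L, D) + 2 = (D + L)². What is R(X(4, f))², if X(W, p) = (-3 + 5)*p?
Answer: 0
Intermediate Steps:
F(L, D) = -2 + (D + L)²
X(W, p) = 2*p
K = 4 (K = (-2 + (4 - 3)²) - 1*(-5) = (-2 + 1²) + 5 = (-2 + 1) + 5 = -1 + 5 = 4)
R(G) = 0 (R(G) = 0/4 = 0*(¼) = 0)
R(X(4, f))² = 0² = 0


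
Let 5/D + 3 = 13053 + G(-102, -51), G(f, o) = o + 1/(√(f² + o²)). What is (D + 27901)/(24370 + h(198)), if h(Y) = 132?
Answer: 61312640387954579/53843313647364008 - 255*√5/53843313647364008 ≈ 1.1387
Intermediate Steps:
G(f, o) = o + (f² + o²)^(-½)
D = 5/(12999 + √5/255) (D = 5/(-3 + (13053 + (-51 + ((-102)² + (-51)²)^(-½)))) = 5/(-3 + (13053 + (-51 + (10404 + 2601)^(-½)))) = 5/(-3 + (13053 + (-51 + 13005^(-½)))) = 5/(-3 + (13053 + (-51 + √5/255))) = 5/(-3 + (13002 + √5/255)) = 5/(12999 + √5/255) ≈ 0.00038464)
(D + 27901)/(24370 + h(198)) = ((845259975/2197506883004 - 255*√5/2197506883004) + 27901)/(24370 + 132) = (61312640387954579/2197506883004 - 255*√5/2197506883004)/24502 = (61312640387954579/2197506883004 - 255*√5/2197506883004)*(1/24502) = 61312640387954579/53843313647364008 - 255*√5/53843313647364008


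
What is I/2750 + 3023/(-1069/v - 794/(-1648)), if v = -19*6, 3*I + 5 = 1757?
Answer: 195363575644/636703375 ≈ 306.84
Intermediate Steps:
I = 584 (I = -5/3 + (⅓)*1757 = -5/3 + 1757/3 = 584)
v = -114
I/2750 + 3023/(-1069/v - 794/(-1648)) = 584/2750 + 3023/(-1069/(-114) - 794/(-1648)) = 584*(1/2750) + 3023/(-1069*(-1/114) - 794*(-1/1648)) = 292/1375 + 3023/(1069/114 + 397/824) = 292/1375 + 3023/(463057/46968) = 292/1375 + 3023*(46968/463057) = 292/1375 + 141984264/463057 = 195363575644/636703375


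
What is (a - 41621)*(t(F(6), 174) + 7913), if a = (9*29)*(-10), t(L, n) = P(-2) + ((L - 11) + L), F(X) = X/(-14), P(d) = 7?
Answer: -2448495467/7 ≈ -3.4979e+8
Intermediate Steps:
F(X) = -X/14 (F(X) = X*(-1/14) = -X/14)
t(L, n) = -4 + 2*L (t(L, n) = 7 + ((L - 11) + L) = 7 + ((-11 + L) + L) = 7 + (-11 + 2*L) = -4 + 2*L)
a = -2610 (a = 261*(-10) = -2610)
(a - 41621)*(t(F(6), 174) + 7913) = (-2610 - 41621)*((-4 + 2*(-1/14*6)) + 7913) = -44231*((-4 + 2*(-3/7)) + 7913) = -44231*((-4 - 6/7) + 7913) = -44231*(-34/7 + 7913) = -44231*55357/7 = -2448495467/7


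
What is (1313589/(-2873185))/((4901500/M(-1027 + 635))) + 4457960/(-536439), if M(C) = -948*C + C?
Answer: -2251523724624197318/269808054463779375 ≈ -8.3449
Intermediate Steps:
M(C) = -947*C
(1313589/(-2873185))/((4901500/M(-1027 + 635))) + 4457960/(-536439) = (1313589/(-2873185))/((4901500/((-947*(-1027 + 635))))) + 4457960/(-536439) = (1313589*(-1/2873185))/((4901500/((-947*(-392))))) + 4457960*(-1/536439) = -1313589/(2873185*(4901500/371224)) - 4457960/536439 = -1313589/(2873185*(4901500*(1/371224))) - 4457960/536439 = -1313589/(2873185*1225375/92806) - 4457960/536439 = -1313589/2873185*92806/1225375 - 4457960/536439 = -17415562962/502961295625 - 4457960/536439 = -2251523724624197318/269808054463779375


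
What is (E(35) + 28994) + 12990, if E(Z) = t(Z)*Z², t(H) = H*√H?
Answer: 41984 + 42875*√35 ≈ 2.9564e+5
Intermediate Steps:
t(H) = H^(3/2)
E(Z) = Z^(7/2) (E(Z) = Z^(3/2)*Z² = Z^(7/2))
(E(35) + 28994) + 12990 = (35^(7/2) + 28994) + 12990 = (42875*√35 + 28994) + 12990 = (28994 + 42875*√35) + 12990 = 41984 + 42875*√35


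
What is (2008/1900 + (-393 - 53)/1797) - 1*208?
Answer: -176853356/853575 ≈ -207.19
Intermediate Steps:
(2008/1900 + (-393 - 53)/1797) - 1*208 = (2008*(1/1900) - 446*1/1797) - 208 = (502/475 - 446/1797) - 208 = 690244/853575 - 208 = -176853356/853575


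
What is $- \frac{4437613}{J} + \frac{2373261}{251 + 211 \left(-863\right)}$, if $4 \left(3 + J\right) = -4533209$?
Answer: $- \frac{2510246303699}{274776657694} \approx -9.1356$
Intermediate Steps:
$J = - \frac{4533221}{4}$ ($J = -3 + \frac{1}{4} \left(-4533209\right) = -3 - \frac{4533209}{4} = - \frac{4533221}{4} \approx -1.1333 \cdot 10^{6}$)
$- \frac{4437613}{J} + \frac{2373261}{251 + 211 \left(-863\right)} = - \frac{4437613}{- \frac{4533221}{4}} + \frac{2373261}{251 + 211 \left(-863\right)} = \left(-4437613\right) \left(- \frac{4}{4533221}\right) + \frac{2373261}{251 - 182093} = \frac{17750452}{4533221} + \frac{2373261}{-181842} = \frac{17750452}{4533221} + 2373261 \left(- \frac{1}{181842}\right) = \frac{17750452}{4533221} - \frac{791087}{60614} = - \frac{2510246303699}{274776657694}$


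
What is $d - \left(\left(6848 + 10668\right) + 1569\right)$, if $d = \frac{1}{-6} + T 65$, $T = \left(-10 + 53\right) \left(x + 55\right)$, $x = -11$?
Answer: $\frac{623369}{6} \approx 1.0389 \cdot 10^{5}$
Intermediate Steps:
$T = 1892$ ($T = \left(-10 + 53\right) \left(-11 + 55\right) = 43 \cdot 44 = 1892$)
$d = \frac{737879}{6}$ ($d = \frac{1}{-6} + 1892 \cdot 65 = - \frac{1}{6} + 122980 = \frac{737879}{6} \approx 1.2298 \cdot 10^{5}$)
$d - \left(\left(6848 + 10668\right) + 1569\right) = \frac{737879}{6} - \left(\left(6848 + 10668\right) + 1569\right) = \frac{737879}{6} - \left(17516 + 1569\right) = \frac{737879}{6} - 19085 = \frac{623369}{6}$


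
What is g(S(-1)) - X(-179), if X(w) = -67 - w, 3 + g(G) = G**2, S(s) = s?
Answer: -114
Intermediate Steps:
g(G) = -3 + G**2
g(S(-1)) - X(-179) = (-3 + (-1)**2) - (-67 - 1*(-179)) = (-3 + 1) - (-67 + 179) = -2 - 1*112 = -2 - 112 = -114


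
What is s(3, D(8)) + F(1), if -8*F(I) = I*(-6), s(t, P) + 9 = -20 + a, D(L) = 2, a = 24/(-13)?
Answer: -1565/52 ≈ -30.096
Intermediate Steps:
a = -24/13 (a = 24*(-1/13) = -24/13 ≈ -1.8462)
s(t, P) = -401/13 (s(t, P) = -9 + (-20 - 24/13) = -9 - 284/13 = -401/13)
F(I) = 3*I/4 (F(I) = -I*(-6)/8 = -(-3)*I/4 = 3*I/4)
s(3, D(8)) + F(1) = -401/13 + (¾)*1 = -401/13 + ¾ = -1565/52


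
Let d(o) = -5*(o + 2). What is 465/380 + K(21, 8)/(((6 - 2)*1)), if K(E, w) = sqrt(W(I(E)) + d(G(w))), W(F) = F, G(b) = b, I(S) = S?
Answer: 93/76 + I*sqrt(29)/4 ≈ 1.2237 + 1.3463*I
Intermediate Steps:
d(o) = -10 - 5*o (d(o) = -5*(2 + o) = -10 - 5*o)
K(E, w) = sqrt(-10 + E - 5*w) (K(E, w) = sqrt(E + (-10 - 5*w)) = sqrt(-10 + E - 5*w))
465/380 + K(21, 8)/(((6 - 2)*1)) = 465/380 + sqrt(-10 + 21 - 5*8)/(((6 - 2)*1)) = 465*(1/380) + sqrt(-10 + 21 - 40)/((4*1)) = 93/76 + sqrt(-29)/4 = 93/76 + (I*sqrt(29))*(1/4) = 93/76 + I*sqrt(29)/4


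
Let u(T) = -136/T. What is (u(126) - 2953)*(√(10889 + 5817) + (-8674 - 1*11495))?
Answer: 417065787/7 - 186107*√16706/63 ≈ 5.9199e+7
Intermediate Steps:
(u(126) - 2953)*(√(10889 + 5817) + (-8674 - 1*11495)) = (-136/126 - 2953)*(√(10889 + 5817) + (-8674 - 1*11495)) = (-136*1/126 - 2953)*(√16706 + (-8674 - 11495)) = (-68/63 - 2953)*(√16706 - 20169) = -186107*(-20169 + √16706)/63 = 417065787/7 - 186107*√16706/63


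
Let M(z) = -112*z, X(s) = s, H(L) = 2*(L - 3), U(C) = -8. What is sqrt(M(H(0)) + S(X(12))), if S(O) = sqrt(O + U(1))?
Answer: sqrt(674) ≈ 25.962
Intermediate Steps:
H(L) = -6 + 2*L (H(L) = 2*(-3 + L) = -6 + 2*L)
S(O) = sqrt(-8 + O) (S(O) = sqrt(O - 8) = sqrt(-8 + O))
sqrt(M(H(0)) + S(X(12))) = sqrt(-112*(-6 + 2*0) + sqrt(-8 + 12)) = sqrt(-112*(-6 + 0) + sqrt(4)) = sqrt(-112*(-6) + 2) = sqrt(672 + 2) = sqrt(674)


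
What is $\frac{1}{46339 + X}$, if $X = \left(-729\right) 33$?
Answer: $\frac{1}{22282} \approx 4.4879 \cdot 10^{-5}$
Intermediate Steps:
$X = -24057$
$\frac{1}{46339 + X} = \frac{1}{46339 - 24057} = \frac{1}{22282}$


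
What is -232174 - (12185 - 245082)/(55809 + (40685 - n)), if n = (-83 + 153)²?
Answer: -21265512459/91594 ≈ -2.3217e+5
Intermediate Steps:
n = 4900 (n = 70² = 4900)
-232174 - (12185 - 245082)/(55809 + (40685 - n)) = -232174 - (12185 - 245082)/(55809 + (40685 - 1*4900)) = -232174 - (-232897)/(55809 + (40685 - 4900)) = -232174 - (-232897)/(55809 + 35785) = -232174 - (-232897)/91594 = -232174 - 1*(-232897/91594) = -232174 + 232897/91594 = -21265512459/91594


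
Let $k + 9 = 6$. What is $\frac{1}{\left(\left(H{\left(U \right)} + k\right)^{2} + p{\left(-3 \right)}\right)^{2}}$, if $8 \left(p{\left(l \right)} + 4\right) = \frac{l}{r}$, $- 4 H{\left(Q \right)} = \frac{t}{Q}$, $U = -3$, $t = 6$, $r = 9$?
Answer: $\frac{576}{2809} \approx 0.20506$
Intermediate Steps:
$k = -3$ ($k = -9 + 6 = -3$)
$H{\left(Q \right)} = - \frac{3}{2 Q}$ ($H{\left(Q \right)} = - \frac{6 \frac{1}{Q}}{4} = - \frac{3}{2 Q}$)
$p{\left(l \right)} = -4 + \frac{l}{72}$ ($p{\left(l \right)} = -4 + \frac{l \frac{1}{9}}{8} = -4 + \frac{\frac{1}{9} l}{8} = -4 + \frac{l}{72}$)
$\frac{1}{\left(\left(H{\left(U \right)} + k\right)^{2} + p{\left(-3 \right)}\right)^{2}} = \frac{1}{\left(\left(- \frac{3}{2 \left(-3\right)} - 3\right)^{2} + \left(-4 + \frac{1}{72} \left(-3\right)\right)\right)^{2}} = \frac{1}{\left(\left(\left(- \frac{3}{2}\right) \left(- \frac{1}{3}\right) - 3\right)^{2} - \frac{97}{24}\right)^{2}} = \frac{1}{\left(\left(\frac{1}{2} - 3\right)^{2} - \frac{97}{24}\right)^{2}} = \frac{1}{\left(\left(- \frac{5}{2}\right)^{2} - \frac{97}{24}\right)^{2}} = \frac{1}{\left(\frac{25}{4} - \frac{97}{24}\right)^{2}} = \frac{1}{\left(\frac{53}{24}\right)^{2}} = \frac{1}{\frac{2809}{576}} = \frac{576}{2809}$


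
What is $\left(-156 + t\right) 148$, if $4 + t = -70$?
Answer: $-34040$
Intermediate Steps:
$t = -74$ ($t = -4 - 70 = -74$)
$\left(-156 + t\right) 148 = \left(-156 - 74\right) 148 = \left(-230\right) 148 = -34040$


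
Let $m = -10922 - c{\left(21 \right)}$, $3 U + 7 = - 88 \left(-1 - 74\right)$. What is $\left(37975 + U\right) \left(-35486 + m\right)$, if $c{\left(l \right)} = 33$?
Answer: $- \frac{5596976438}{3} \approx -1.8657 \cdot 10^{9}$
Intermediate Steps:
$U = \frac{6593}{3}$ ($U = - \frac{7}{3} + \frac{\left(-88\right) \left(-1 - 74\right)}{3} = - \frac{7}{3} + \frac{\left(-88\right) \left(-75\right)}{3} = - \frac{7}{3} + \frac{1}{3} \cdot 6600 = - \frac{7}{3} + 2200 = \frac{6593}{3} \approx 2197.7$)
$m = -10955$ ($m = -10922 - 33 = -10955$)
$\left(37975 + U\right) \left(-35486 + m\right) = \left(37975 + \frac{6593}{3}\right) \left(-35486 - 10955\right) = \frac{120518}{3} \left(-46441\right) = - \frac{5596976438}{3}$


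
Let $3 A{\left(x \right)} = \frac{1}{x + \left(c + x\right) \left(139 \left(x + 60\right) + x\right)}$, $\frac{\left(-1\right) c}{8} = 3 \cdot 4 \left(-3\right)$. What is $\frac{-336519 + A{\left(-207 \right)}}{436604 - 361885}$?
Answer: $- \frac{1688026753180}{374801039379} \approx -4.5038$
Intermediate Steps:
$c = 288$ ($c = - 8 \cdot 3 \cdot 4 \left(-3\right) = - 8 \cdot 12 \left(-3\right) = \left(-8\right) \left(-36\right) = 288$)
$A{\left(x \right)} = \frac{1}{3 \left(x + \left(288 + x\right) \left(8340 + 140 x\right)\right)}$ ($A{\left(x \right)} = \frac{1}{3 \left(x + \left(288 + x\right) \left(139 \left(x + 60\right) + x\right)\right)} = \frac{1}{3 \left(x + \left(288 + x\right) \left(139 \left(60 + x\right) + x\right)\right)} = \frac{1}{3 \left(x + \left(288 + x\right) \left(\left(8340 + 139 x\right) + x\right)\right)} = \frac{1}{3 \left(x + \left(288 + x\right) \left(8340 + 140 x\right)\right)}$)
$\frac{-336519 + A{\left(-207 \right)}}{436604 - 361885} = \frac{-336519 + \frac{1}{3 \left(2401920 + 140 \left(-207\right)^{2} + 48661 \left(-207\right)\right)}}{436604 - 361885} = \frac{-336519 + \frac{1}{3 \left(2401920 + 140 \cdot 42849 - 10072827\right)}}{74719} = \left(-336519 + \frac{1}{3 \left(2401920 + 5998860 - 10072827\right)}\right) \frac{1}{74719} = \left(-336519 + \frac{1}{3 \left(-1672047\right)}\right) \frac{1}{74719} = \left(-336519 + \frac{1}{3} \left(- \frac{1}{1672047}\right)\right) \frac{1}{74719} = \left(-336519 - \frac{1}{5016141}\right) \frac{1}{74719} = \left(- \frac{1688026753180}{5016141}\right) \frac{1}{74719} = - \frac{1688026753180}{374801039379}$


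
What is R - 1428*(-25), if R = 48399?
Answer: 84099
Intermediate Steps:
R - 1428*(-25) = 48399 - 1428*(-25) = 48399 - 1*(-35700) = 48399 + 35700 = 84099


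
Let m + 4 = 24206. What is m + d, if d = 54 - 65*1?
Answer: 24191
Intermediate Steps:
d = -11 (d = 54 - 65 = -11)
m = 24202 (m = -4 + 24206 = 24202)
m + d = 24202 - 11 = 24191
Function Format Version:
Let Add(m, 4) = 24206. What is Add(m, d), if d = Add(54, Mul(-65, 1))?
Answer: 24191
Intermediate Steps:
d = -11 (d = Add(54, -65) = -11)
m = 24202 (m = Add(-4, 24206) = 24202)
Add(m, d) = Add(24202, -11) = 24191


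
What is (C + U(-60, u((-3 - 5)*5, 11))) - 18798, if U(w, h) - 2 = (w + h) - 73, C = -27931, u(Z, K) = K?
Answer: -46849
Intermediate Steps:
U(w, h) = -71 + h + w (U(w, h) = 2 + ((w + h) - 73) = 2 + ((h + w) - 73) = 2 + (-73 + h + w) = -71 + h + w)
(C + U(-60, u((-3 - 5)*5, 11))) - 18798 = (-27931 + (-71 + 11 - 60)) - 18798 = (-27931 - 120) - 18798 = -28051 - 18798 = -46849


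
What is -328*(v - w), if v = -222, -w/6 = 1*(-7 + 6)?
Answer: 74784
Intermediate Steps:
w = 6 (w = -6*(-7 + 6) = -6*(-1) = 6)
-328*(v - w) = -328*(-222 - 1*6) = -328*(-222 - 6) = -328*(-228) = 74784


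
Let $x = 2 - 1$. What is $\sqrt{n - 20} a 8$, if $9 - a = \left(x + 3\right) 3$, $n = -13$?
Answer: $- 24 i \sqrt{33} \approx - 137.87 i$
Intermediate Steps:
$x = 1$ ($x = 2 - 1 = 1$)
$a = -3$ ($a = 9 - \left(1 + 3\right) 3 = 9 - 4 \cdot 3 = 9 - 12 = -3$)
$\sqrt{n - 20} a 8 = \sqrt{-13 - 20} \left(-3\right) 8 = \sqrt{-33} \left(-3\right) 8 = i \sqrt{33} \left(-3\right) 8 = - 3 i \sqrt{33} \cdot 8 = - 24 i \sqrt{33}$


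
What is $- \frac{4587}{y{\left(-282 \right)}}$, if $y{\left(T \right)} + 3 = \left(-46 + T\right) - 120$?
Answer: $\frac{417}{41} \approx 10.171$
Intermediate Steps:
$y{\left(T \right)} = -169 + T$ ($y{\left(T \right)} = -3 + \left(\left(-46 + T\right) - 120\right) = -3 + \left(-166 + T\right) = -169 + T$)
$- \frac{4587}{y{\left(-282 \right)}} = - \frac{4587}{-169 - 282} = - \frac{4587}{-451} = \left(-4587\right) \left(- \frac{1}{451}\right) = \frac{417}{41}$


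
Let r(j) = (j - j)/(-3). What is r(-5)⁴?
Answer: 0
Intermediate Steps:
r(j) = 0 (r(j) = 0*(-⅓) = 0)
r(-5)⁴ = 0⁴ = 0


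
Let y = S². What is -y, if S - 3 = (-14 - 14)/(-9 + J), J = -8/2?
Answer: -4489/169 ≈ -26.562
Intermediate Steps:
J = -4 (J = -8*½ = -4)
S = 67/13 (S = 3 + (-14 - 14)/(-9 - 4) = 3 - 28/(-13) = 3 - 28*(-1/13) = 3 + 28/13 = 67/13 ≈ 5.1538)
y = 4489/169 (y = (67/13)² = 4489/169 ≈ 26.562)
-y = -1*4489/169 = -4489/169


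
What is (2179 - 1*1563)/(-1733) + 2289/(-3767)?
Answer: -6287309/6528211 ≈ -0.96310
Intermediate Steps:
(2179 - 1*1563)/(-1733) + 2289/(-3767) = (2179 - 1563)*(-1/1733) + 2289*(-1/3767) = 616*(-1/1733) - 2289/3767 = -616/1733 - 2289/3767 = -6287309/6528211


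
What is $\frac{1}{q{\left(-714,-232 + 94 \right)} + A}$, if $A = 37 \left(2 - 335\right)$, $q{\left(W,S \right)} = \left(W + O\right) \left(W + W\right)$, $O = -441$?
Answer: $\frac{1}{1637019} \approx 6.1087 \cdot 10^{-7}$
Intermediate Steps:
$q{\left(W,S \right)} = 2 W \left(-441 + W\right)$ ($q{\left(W,S \right)} = \left(W - 441\right) \left(W + W\right) = \left(-441 + W\right) 2 W = 2 W \left(-441 + W\right)$)
$A = -12321$ ($A = 37 \left(-333\right) = -12321$)
$\frac{1}{q{\left(-714,-232 + 94 \right)} + A} = \frac{1}{2 \left(-714\right) \left(-441 - 714\right) - 12321} = \frac{1}{2 \left(-714\right) \left(-1155\right) - 12321} = \frac{1}{1649340 - 12321} = \frac{1}{1637019}$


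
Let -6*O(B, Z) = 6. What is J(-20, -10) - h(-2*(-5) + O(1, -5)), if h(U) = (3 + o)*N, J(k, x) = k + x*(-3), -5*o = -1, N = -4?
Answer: 114/5 ≈ 22.800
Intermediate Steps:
O(B, Z) = -1 (O(B, Z) = -⅙*6 = -1)
o = ⅕ (o = -⅕*(-1) = ⅕ ≈ 0.20000)
J(k, x) = k - 3*x
h(U) = -64/5 (h(U) = (3 + ⅕)*(-4) = (16/5)*(-4) = -64/5)
J(-20, -10) - h(-2*(-5) + O(1, -5)) = (-20 - 3*(-10)) - 1*(-64/5) = (-20 + 30) + 64/5 = 10 + 64/5 = 114/5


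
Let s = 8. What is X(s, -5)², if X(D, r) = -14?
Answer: 196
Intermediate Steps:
X(s, -5)² = (-14)² = 196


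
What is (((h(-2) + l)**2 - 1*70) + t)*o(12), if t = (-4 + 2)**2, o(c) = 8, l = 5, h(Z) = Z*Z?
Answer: 120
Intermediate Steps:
h(Z) = Z**2
t = 4 (t = (-2)**2 = 4)
(((h(-2) + l)**2 - 1*70) + t)*o(12) = ((((-2)**2 + 5)**2 - 1*70) + 4)*8 = (((4 + 5)**2 - 70) + 4)*8 = ((9**2 - 70) + 4)*8 = ((81 - 70) + 4)*8 = (11 + 4)*8 = 15*8 = 120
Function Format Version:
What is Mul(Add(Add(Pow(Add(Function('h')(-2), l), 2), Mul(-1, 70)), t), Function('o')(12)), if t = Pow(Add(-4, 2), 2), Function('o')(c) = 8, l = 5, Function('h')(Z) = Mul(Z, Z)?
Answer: 120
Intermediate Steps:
Function('h')(Z) = Pow(Z, 2)
t = 4 (t = Pow(-2, 2) = 4)
Mul(Add(Add(Pow(Add(Function('h')(-2), l), 2), Mul(-1, 70)), t), Function('o')(12)) = Mul(Add(Add(Pow(Add(Pow(-2, 2), 5), 2), Mul(-1, 70)), 4), 8) = Mul(Add(Add(Pow(Add(4, 5), 2), -70), 4), 8) = Mul(Add(Add(Pow(9, 2), -70), 4), 8) = Mul(Add(Add(81, -70), 4), 8) = Mul(Add(11, 4), 8) = Mul(15, 8) = 120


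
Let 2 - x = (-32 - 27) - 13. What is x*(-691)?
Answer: -51134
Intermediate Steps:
x = 74 (x = 2 - ((-32 - 27) - 13) = 2 - (-59 - 13) = 2 - 1*(-72) = 2 + 72 = 74)
x*(-691) = 74*(-691) = -51134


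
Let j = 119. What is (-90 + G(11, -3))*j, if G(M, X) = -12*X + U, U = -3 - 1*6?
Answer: -7497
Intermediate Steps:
U = -9 (U = -3 - 6 = -9)
G(M, X) = -9 - 12*X (G(M, X) = -12*X - 9 = -9 - 12*X)
(-90 + G(11, -3))*j = (-90 + (-9 - 12*(-3)))*119 = (-90 + (-9 + 36))*119 = (-90 + 27)*119 = -63*119 = -7497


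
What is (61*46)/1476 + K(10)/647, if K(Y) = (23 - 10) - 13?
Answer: 1403/738 ≈ 1.9011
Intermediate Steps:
K(Y) = 0 (K(Y) = 13 - 13 = 0)
(61*46)/1476 + K(10)/647 = (61*46)/1476 + 0/647 = 2806*(1/1476) + 0*(1/647) = 1403/738 + 0 = 1403/738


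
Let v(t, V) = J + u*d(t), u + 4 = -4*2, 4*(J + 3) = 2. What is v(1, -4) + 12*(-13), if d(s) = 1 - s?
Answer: -317/2 ≈ -158.50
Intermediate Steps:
J = -5/2 (J = -3 + (¼)*2 = -3 + ½ = -5/2 ≈ -2.5000)
u = -12 (u = -4 - 4*2 = -4 - 8 = -12)
v(t, V) = -29/2 + 12*t (v(t, V) = -5/2 - 12*(1 - t) = -5/2 + (-12 + 12*t) = -29/2 + 12*t)
v(1, -4) + 12*(-13) = (-29/2 + 12*1) + 12*(-13) = (-29/2 + 12) - 156 = -5/2 - 156 = -317/2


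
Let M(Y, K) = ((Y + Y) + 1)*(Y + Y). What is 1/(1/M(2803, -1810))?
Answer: 31432842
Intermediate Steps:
M(Y, K) = 2*Y*(1 + 2*Y) (M(Y, K) = (2*Y + 1)*(2*Y) = (1 + 2*Y)*(2*Y) = 2*Y*(1 + 2*Y))
1/(1/M(2803, -1810)) = 1/(1/(2*2803*(1 + 2*2803))) = 1/(1/(2*2803*(1 + 5606))) = 1/(1/(2*2803*5607)) = 1/(1/31432842) = 31432842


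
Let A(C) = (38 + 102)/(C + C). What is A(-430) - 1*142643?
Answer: -6133656/43 ≈ -1.4264e+5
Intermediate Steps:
A(C) = 70/C (A(C) = 140/((2*C)) = 140*(1/(2*C)) = 70/C)
A(-430) - 1*142643 = 70/(-430) - 1*142643 = 70*(-1/430) - 142643 = -7/43 - 142643 = -6133656/43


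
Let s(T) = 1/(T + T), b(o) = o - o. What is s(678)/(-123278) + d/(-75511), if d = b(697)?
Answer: -1/167164968 ≈ -5.9821e-9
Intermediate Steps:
b(o) = 0
d = 0
s(T) = 1/(2*T)
s(678)/(-123278) + d/(-75511) = ((½)/678)/(-123278) + 0/(-75511) = ((½)*(1/678))*(-1/123278) + 0*(-1/75511) = (1/1356)*(-1/123278) + 0 = -1/167164968 + 0 = -1/167164968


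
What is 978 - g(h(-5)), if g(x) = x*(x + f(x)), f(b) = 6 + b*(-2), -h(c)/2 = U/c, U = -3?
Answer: 24666/25 ≈ 986.64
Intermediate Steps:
h(c) = 6/c (h(c) = -(-6)/c = 6/c)
f(b) = 6 - 2*b
g(x) = x*(6 - x) (g(x) = x*(x + (6 - 2*x)) = x*(6 - x))
978 - g(h(-5)) = 978 - 6/(-5)*(6 - 6/(-5)) = 978 - 6*(-1/5)*(6 - 6*(-1)/5) = 978 - (-6)*(6 - 1*(-6/5))/5 = 978 - (-6)*(6 + 6/5)/5 = 978 - (-6)*36/(5*5) = 978 - 1*(-216/25) = 978 + 216/25 = 24666/25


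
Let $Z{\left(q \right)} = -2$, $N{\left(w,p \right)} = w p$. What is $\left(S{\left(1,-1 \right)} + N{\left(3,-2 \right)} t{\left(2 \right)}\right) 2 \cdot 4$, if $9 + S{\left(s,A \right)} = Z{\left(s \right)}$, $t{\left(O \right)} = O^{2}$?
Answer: $-280$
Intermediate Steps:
$N{\left(w,p \right)} = p w$
$S{\left(s,A \right)} = -11$ ($S{\left(s,A \right)} = -9 - 2 = -11$)
$\left(S{\left(1,-1 \right)} + N{\left(3,-2 \right)} t{\left(2 \right)}\right) 2 \cdot 4 = \left(-11 + \left(-2\right) 3 \cdot 2^{2}\right) 2 \cdot 4 = \left(-11 - 24\right) 2 \cdot 4 = \left(-35\right) 2 \cdot 4 = \left(-70\right) 4 = -280$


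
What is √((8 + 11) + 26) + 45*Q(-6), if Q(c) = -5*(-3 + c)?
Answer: 2025 + 3*√5 ≈ 2031.7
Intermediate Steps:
Q(c) = 15 - 5*c
√((8 + 11) + 26) + 45*Q(-6) = √((8 + 11) + 26) + 45*(15 - 5*(-6)) = √(19 + 26) + 45*(15 + 30) = √45 + 45*45 = 3*√5 + 2025 = 2025 + 3*√5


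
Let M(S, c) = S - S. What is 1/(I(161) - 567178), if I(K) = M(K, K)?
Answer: -1/567178 ≈ -1.7631e-6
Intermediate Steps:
M(S, c) = 0
I(K) = 0
1/(I(161) - 567178) = 1/(0 - 567178) = 1/(-567178) = -1/567178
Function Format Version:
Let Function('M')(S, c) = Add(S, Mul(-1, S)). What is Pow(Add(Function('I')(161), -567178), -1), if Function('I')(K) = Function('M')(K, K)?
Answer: Rational(-1, 567178) ≈ -1.7631e-6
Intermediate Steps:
Function('M')(S, c) = 0
Function('I')(K) = 0
Pow(Add(Function('I')(161), -567178), -1) = Pow(Add(0, -567178), -1) = Pow(-567178, -1) = Rational(-1, 567178)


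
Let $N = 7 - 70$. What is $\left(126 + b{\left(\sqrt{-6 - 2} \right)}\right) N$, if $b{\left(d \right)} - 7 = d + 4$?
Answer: $-8631 - 126 i \sqrt{2} \approx -8631.0 - 178.19 i$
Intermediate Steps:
$b{\left(d \right)} = 11 + d$ ($b{\left(d \right)} = 7 + \left(d + 4\right) = 7 + \left(4 + d\right) = 11 + d$)
$N = -63$ ($N = 7 - 70 = -63$)
$\left(126 + b{\left(\sqrt{-6 - 2} \right)}\right) N = \left(126 + \left(11 + \sqrt{-6 - 2}\right)\right) \left(-63\right) = \left(126 + \left(11 + \sqrt{-8}\right)\right) \left(-63\right) = \left(126 + \left(11 + 2 i \sqrt{2}\right)\right) \left(-63\right) = \left(137 + 2 i \sqrt{2}\right) \left(-63\right) = -8631 - 126 i \sqrt{2}$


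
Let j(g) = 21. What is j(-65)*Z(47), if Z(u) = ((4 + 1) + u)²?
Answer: 56784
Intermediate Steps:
Z(u) = (5 + u)²
j(-65)*Z(47) = 21*(5 + 47)² = 21*52² = 21*2704 = 56784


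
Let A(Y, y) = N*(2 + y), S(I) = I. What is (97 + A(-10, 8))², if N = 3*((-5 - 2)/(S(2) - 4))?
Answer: 40804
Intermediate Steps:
N = 21/2 (N = 3*((-5 - 2)/(2 - 4)) = 3*(-7/(-2)) = 3*(-7*(-½)) = 3*(7/2) = 21/2 ≈ 10.500)
A(Y, y) = 21 + 21*y/2 (A(Y, y) = 21*(2 + y)/2 = 21 + 21*y/2)
(97 + A(-10, 8))² = (97 + (21 + (21/2)*8))² = (97 + (21 + 84))² = (97 + 105)² = 202² = 40804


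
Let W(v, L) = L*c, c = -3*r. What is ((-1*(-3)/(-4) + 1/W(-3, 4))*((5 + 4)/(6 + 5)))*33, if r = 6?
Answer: -165/8 ≈ -20.625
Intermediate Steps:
c = -18 (c = -3*6 = -18)
W(v, L) = -18*L (W(v, L) = L*(-18) = -18*L)
((-1*(-3)/(-4) + 1/W(-3, 4))*((5 + 4)/(6 + 5)))*33 = ((-1*(-3)/(-4) + 1/(-18*4))*((5 + 4)/(6 + 5)))*33 = ((3*(-¼) + 1/(-72))*(9/11))*33 = ((-¾ + 1*(-1/72))*(9*(1/11)))*33 = ((-¾ - 1/72)*(9/11))*33 = -55/72*9/11*33 = -5/8*33 = -165/8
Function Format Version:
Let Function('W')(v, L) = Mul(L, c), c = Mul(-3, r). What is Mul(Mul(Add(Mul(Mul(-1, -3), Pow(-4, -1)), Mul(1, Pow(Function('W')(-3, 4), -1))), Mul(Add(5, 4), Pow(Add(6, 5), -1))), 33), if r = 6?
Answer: Rational(-165, 8) ≈ -20.625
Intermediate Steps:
c = -18 (c = Mul(-3, 6) = -18)
Function('W')(v, L) = Mul(-18, L) (Function('W')(v, L) = Mul(L, -18) = Mul(-18, L))
Mul(Mul(Add(Mul(Mul(-1, -3), Pow(-4, -1)), Mul(1, Pow(Function('W')(-3, 4), -1))), Mul(Add(5, 4), Pow(Add(6, 5), -1))), 33) = Mul(Mul(Add(Mul(Mul(-1, -3), Pow(-4, -1)), Mul(1, Pow(Mul(-18, 4), -1))), Mul(Add(5, 4), Pow(Add(6, 5), -1))), 33) = Mul(Mul(Add(Mul(3, Rational(-1, 4)), Mul(1, Pow(-72, -1))), Mul(9, Pow(11, -1))), 33) = Mul(Mul(Add(Rational(-3, 4), Mul(1, Rational(-1, 72))), Mul(9, Rational(1, 11))), 33) = Mul(Mul(Add(Rational(-3, 4), Rational(-1, 72)), Rational(9, 11)), 33) = Mul(Mul(Rational(-55, 72), Rational(9, 11)), 33) = Mul(Rational(-5, 8), 33) = Rational(-165, 8)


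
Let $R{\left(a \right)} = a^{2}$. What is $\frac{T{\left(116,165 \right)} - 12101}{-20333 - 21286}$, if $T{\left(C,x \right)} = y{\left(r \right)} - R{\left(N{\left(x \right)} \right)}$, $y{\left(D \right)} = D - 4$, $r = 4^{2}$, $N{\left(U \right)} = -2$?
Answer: $\frac{4031}{13873} \approx 0.29056$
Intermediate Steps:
$r = 16$
$y{\left(D \right)} = -4 + D$
$T{\left(C,x \right)} = 8$ ($T{\left(C,x \right)} = \left(-4 + 16\right) - \left(-2\right)^{2} = 12 - 4 = 8$)
$\frac{T{\left(116,165 \right)} - 12101}{-20333 - 21286} = \frac{8 - 12101}{-20333 - 21286} = - \frac{12093}{-41619} = \left(-12093\right) \left(- \frac{1}{41619}\right) = \frac{4031}{13873}$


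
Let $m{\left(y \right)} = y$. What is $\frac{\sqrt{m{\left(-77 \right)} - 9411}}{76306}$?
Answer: $\frac{2 i \sqrt{593}}{38153} \approx 0.0012765 i$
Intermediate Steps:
$\frac{\sqrt{m{\left(-77 \right)} - 9411}}{76306} = \frac{\sqrt{-77 - 9411}}{76306} = \sqrt{-77 - 9411} \cdot \frac{1}{76306} = \sqrt{-9488} \cdot \frac{1}{76306} = 4 i \sqrt{593} \cdot \frac{1}{76306} = \frac{2 i \sqrt{593}}{38153}$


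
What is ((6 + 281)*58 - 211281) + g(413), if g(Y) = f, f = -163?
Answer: -194798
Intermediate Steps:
g(Y) = -163
((6 + 281)*58 - 211281) + g(413) = ((6 + 281)*58 - 211281) - 163 = (287*58 - 211281) - 163 = (16646 - 211281) - 163 = -194635 - 163 = -194798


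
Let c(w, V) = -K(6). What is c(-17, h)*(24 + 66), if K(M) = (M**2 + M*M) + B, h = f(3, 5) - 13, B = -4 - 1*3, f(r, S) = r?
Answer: -5850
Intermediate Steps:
B = -7 (B = -4 - 3 = -7)
h = -10 (h = 3 - 13 = -10)
K(M) = -7 + 2*M**2 (K(M) = (M**2 + M*M) - 7 = (M**2 + M**2) - 7 = 2*M**2 - 7 = -7 + 2*M**2)
c(w, V) = -65 (c(w, V) = -(-7 + 2*6**2) = -(-7 + 2*36) = -(-7 + 72) = -1*65 = -65)
c(-17, h)*(24 + 66) = -65*(24 + 66) = -65*90 = -5850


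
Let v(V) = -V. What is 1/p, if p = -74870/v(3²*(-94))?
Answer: -423/37435 ≈ -0.011300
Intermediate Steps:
p = -37435/423 (p = -74870/((-3²*(-94))) = -74870/((-9*(-94))) = -74870/((-1*(-846))) = -74870/846 = -74870*1/846 = -37435/423 ≈ -88.499)
1/p = 1/(-37435/423) = -423/37435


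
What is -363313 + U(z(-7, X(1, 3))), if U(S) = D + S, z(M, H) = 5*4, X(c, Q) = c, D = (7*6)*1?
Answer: -363251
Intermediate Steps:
D = 42 (D = 42*1 = 42)
z(M, H) = 20
U(S) = 42 + S
-363313 + U(z(-7, X(1, 3))) = -363313 + (42 + 20) = -363313 + 62 = -363251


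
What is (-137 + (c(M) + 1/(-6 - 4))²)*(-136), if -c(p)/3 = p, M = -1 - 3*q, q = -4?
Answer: -3259274/25 ≈ -1.3037e+5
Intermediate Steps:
M = 11 (M = -1 - 3*(-4) = -1 + 12 = 11)
c(p) = -3*p
(-137 + (c(M) + 1/(-6 - 4))²)*(-136) = (-137 + (-3*11 + 1/(-6 - 4))²)*(-136) = (-137 + (-33 + 1/(-10))²)*(-136) = (-137 + (-33 - ⅒)²)*(-136) = (-137 + (-331/10)²)*(-136) = (-137 + 109561/100)*(-136) = (95861/100)*(-136) = -3259274/25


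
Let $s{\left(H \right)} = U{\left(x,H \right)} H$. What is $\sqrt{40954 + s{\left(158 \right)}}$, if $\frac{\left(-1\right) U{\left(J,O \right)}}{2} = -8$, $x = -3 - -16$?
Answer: $\sqrt{43482} \approx 208.52$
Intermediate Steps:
$x = 13$ ($x = -3 + 16 = 13$)
$U{\left(J,O \right)} = 16$ ($U{\left(J,O \right)} = \left(-2\right) \left(-8\right) = 16$)
$s{\left(H \right)} = 16 H$
$\sqrt{40954 + s{\left(158 \right)}} = \sqrt{40954 + 16 \cdot 158} = \sqrt{40954 + 2528} = \sqrt{43482}$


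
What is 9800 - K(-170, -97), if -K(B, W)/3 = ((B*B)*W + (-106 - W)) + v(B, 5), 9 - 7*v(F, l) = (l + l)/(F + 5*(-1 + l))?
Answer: -294004309/35 ≈ -8.4001e+6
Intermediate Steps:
v(F, l) = 9/7 - 2*l/(7*(-5 + F + 5*l)) (v(F, l) = 9/7 - (l + l)/(7*(F + 5*(-1 + l))) = 9/7 - 2*l/(7*(F + (-5 + 5*l))) = 9/7 - 2*l/(7*(-5 + F + 5*l)))
K(B, W) = 318 + 3*W - 3*W*B² - 3*(170 + 9*B)/(7*(20 + B)) (K(B, W) = -3*(((B*B)*W + (-106 - W)) + (-45 + 9*B + 43*5)/(7*(-5 + B + 5*5))) = -3*((B²*W + (-106 - W)) + (-45 + 9*B + 215)/(7*(-5 + B + 25))) = -3*((W*B² + (-106 - W)) + (170 + 9*B)/(7*(20 + B))) = -3*((-106 - W + W*B²) + (170 + 9*B)/(7*(20 + B))) = -3*(-106 - W + W*B² + (170 + 9*B)/(7*(20 + B))) = 318 + 3*W - 3*W*B² - 3*(170 + 9*B)/(7*(20 + B)))
9800 - K(-170, -97) = 9800 - 3*(-170 - 9*(-170) + 7*(20 - 170)*(106 - 97 - 1*(-97)*(-170)²))/(7*(20 - 170)) = 9800 - 3*(-170 + 1530 + 7*(-150)*(106 - 97 - 1*(-97)*28900))/(7*(-150)) = 9800 - 3*(-1)*(-170 + 1530 + 7*(-150)*(106 - 97 + 2803300))/(7*150) = 9800 - 3*(-1)*(-170 + 1530 + 7*(-150)*2803309)/(7*150) = 9800 - 3*(-1)*(-170 + 1530 - 2943474450)/(7*150) = 9800 - 3*(-1)*(-2943473090)/(7*150) = 9800 - 1*294347309/35 = 9800 - 294347309/35 = -294004309/35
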